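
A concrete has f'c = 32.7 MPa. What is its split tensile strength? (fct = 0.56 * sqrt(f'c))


fct = 0.56 * sqrt(32.7)
= 0.56 * 5.718
= 3.202 MPa

3.202


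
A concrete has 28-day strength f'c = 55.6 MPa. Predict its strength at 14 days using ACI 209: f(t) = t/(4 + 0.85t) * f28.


f(14) = 14 / (4 + 0.85 * 14) * 55.6
= 14 / 15.9 * 55.6
= 48.96 MPa

48.96


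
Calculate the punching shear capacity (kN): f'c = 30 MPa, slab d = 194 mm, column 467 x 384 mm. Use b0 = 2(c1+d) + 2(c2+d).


b0 = 2*(467 + 194) + 2*(384 + 194) = 2478 mm
Vc = 0.33 * sqrt(30) * 2478 * 194 / 1000
= 868.92 kN

868.92


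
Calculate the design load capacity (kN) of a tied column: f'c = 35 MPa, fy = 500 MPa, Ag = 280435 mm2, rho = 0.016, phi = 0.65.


Ast = rho * Ag = 0.016 * 280435 = 4486.96 mm2
phi*Pn = 0.65 * 0.80 * (0.85 * 35 * (280435 - 4486.96) + 500 * 4486.96) / 1000
= 5435.53 kN

5435.53


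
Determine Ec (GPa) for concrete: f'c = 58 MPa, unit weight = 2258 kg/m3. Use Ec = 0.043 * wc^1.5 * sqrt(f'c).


Ec = 0.043 * 2258^1.5 * sqrt(58) / 1000
= 35.14 GPa

35.14


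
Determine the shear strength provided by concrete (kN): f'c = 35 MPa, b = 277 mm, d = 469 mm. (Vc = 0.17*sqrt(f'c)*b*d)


Vc = 0.17 * sqrt(35) * 277 * 469 / 1000
= 130.66 kN

130.66


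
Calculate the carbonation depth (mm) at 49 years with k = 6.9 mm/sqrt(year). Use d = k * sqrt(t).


depth = k * sqrt(t)
= 6.9 * sqrt(49)
= 48.3 mm

48.3


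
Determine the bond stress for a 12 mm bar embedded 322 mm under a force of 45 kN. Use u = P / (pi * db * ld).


u = P / (pi * db * ld)
= 45 * 1000 / (pi * 12 * 322)
= 3.707 MPa

3.707


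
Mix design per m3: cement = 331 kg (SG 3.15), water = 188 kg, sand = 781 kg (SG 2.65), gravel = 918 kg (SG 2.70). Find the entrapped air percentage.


Vol cement = 331 / (3.15 * 1000) = 0.105079 m3
Vol water = 188 / 1000 = 0.188 m3
Vol sand = 781 / (2.65 * 1000) = 0.294717 m3
Vol gravel = 918 / (2.70 * 1000) = 0.34 m3
Total solid + water volume = 0.927796 m3
Air = (1 - 0.927796) * 100 = 7.22%

7.22


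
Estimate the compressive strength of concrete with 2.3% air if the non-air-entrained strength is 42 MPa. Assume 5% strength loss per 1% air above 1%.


Strength loss = (2.3 - 1) * 5 = 6.5%
f'c = 42 * (1 - 6.5/100)
= 39.27 MPa

39.27


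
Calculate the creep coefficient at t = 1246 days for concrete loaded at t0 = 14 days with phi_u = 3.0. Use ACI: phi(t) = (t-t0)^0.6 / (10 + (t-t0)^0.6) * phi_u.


dt = 1246 - 14 = 1232
phi = 1232^0.6 / (10 + 1232^0.6) * 3.0
= 2.632

2.632


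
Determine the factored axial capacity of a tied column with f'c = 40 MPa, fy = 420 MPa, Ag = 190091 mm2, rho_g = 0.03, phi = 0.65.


Ast = rho * Ag = 0.03 * 190091 = 5702.73 mm2
phi*Pn = 0.65 * 0.80 * (0.85 * 40 * (190091 - 5702.73) + 420 * 5702.73) / 1000
= 4505.46 kN

4505.46


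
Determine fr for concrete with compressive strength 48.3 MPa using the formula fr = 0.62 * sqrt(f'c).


fr = 0.62 * sqrt(48.3)
= 4.309 MPa

4.309


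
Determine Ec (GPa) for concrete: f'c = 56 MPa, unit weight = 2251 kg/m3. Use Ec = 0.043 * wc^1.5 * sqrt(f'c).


Ec = 0.043 * 2251^1.5 * sqrt(56) / 1000
= 34.37 GPa

34.37


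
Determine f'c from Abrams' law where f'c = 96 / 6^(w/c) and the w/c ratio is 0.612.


f'c = 96 / 6^0.612
= 96 / 2.994
= 32.07 MPa

32.07


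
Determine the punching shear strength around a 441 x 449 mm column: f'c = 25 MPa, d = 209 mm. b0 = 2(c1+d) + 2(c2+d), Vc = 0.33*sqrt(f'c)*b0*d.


b0 = 2*(441 + 209) + 2*(449 + 209) = 2616 mm
Vc = 0.33 * sqrt(25) * 2616 * 209 / 1000
= 902.13 kN

902.13


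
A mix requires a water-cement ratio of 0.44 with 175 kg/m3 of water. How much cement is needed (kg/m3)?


Cement = water / (w/c)
= 175 / 0.44
= 397.7 kg/m3

397.7


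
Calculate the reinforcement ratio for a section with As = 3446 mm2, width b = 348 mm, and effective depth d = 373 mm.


rho = As / (b * d)
= 3446 / (348 * 373)
= 0.0265

0.0265


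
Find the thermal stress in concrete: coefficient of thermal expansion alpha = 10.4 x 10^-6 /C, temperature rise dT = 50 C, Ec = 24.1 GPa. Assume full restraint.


sigma = alpha * dT * Ec
= 10.4e-6 * 50 * 24.1 * 1000
= 12.532 MPa

12.532


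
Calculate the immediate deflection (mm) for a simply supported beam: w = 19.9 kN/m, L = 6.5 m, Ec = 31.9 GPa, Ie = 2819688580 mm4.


Convert: L = 6.5 m = 6500 mm, Ec = 31.9 GPa = 31900 MPa
delta = 5 * 19.9 * 6500^4 / (384 * 31900 * 2819688580)
= 5.14 mm

5.14


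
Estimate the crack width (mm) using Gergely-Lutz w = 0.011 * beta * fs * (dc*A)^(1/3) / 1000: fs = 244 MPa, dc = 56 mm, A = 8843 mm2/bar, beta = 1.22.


w = 0.011 * beta * fs * (dc * A)^(1/3) / 1000
= 0.011 * 1.22 * 244 * (56 * 8843)^(1/3) / 1000
= 0.259 mm

0.259


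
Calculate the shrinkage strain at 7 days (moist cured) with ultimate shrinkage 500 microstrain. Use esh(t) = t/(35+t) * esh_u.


esh(7) = 7 / (35 + 7) * 500
= 7 / 42 * 500
= 83.3 microstrain

83.3


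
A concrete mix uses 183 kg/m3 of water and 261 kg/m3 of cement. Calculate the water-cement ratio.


w/c = water / cement
w/c = 183 / 261 = 0.701

0.701


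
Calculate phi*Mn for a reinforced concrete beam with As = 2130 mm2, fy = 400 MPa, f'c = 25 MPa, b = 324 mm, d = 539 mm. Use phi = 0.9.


a = As * fy / (0.85 * f'c * b)
= 2130 * 400 / (0.85 * 25 * 324)
= 123.7473 mm
Mn = As * fy * (d - a/2) / 10^6
= 406.5117 kN-m
phi*Mn = 0.9 * 406.5117 = 365.86 kN-m

365.86


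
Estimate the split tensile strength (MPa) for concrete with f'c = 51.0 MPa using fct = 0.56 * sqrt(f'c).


fct = 0.56 * sqrt(51.0)
= 0.56 * 7.141
= 3.999 MPa

3.999


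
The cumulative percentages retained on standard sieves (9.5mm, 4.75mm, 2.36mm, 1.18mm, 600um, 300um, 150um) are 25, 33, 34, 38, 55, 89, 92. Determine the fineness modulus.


FM = sum(cumulative % retained) / 100
= 366 / 100
= 3.66

3.66


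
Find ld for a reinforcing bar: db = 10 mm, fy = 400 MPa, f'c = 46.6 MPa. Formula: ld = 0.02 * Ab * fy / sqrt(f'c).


Ab = pi * 10^2 / 4 = 78.54 mm2
ld = 0.02 * 78.54 * 400 / sqrt(46.6)
= 92.0 mm

92.0


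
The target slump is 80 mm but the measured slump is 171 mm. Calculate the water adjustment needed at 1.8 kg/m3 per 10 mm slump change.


Difference = 80 - 171 = -91 mm
Water adjustment = -91 * 1.8 / 10 = -16.4 kg/m3

-16.4


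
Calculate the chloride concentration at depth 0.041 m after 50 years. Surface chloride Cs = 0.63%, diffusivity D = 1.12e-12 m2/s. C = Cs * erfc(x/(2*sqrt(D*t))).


t_seconds = 50 * 365.25 * 24 * 3600 = 1577880000.0 s
arg = 0.041 / (2 * sqrt(1.12e-12 * 1577880000.0))
= 0.4876
erfc(0.4876) = 0.4904
C = 0.63 * 0.4904 = 0.309%

0.309


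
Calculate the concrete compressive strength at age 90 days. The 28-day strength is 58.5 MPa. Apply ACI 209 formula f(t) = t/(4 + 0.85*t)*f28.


f(90) = 90 / (4 + 0.85 * 90) * 58.5
= 90 / 80.5 * 58.5
= 65.4 MPa

65.4


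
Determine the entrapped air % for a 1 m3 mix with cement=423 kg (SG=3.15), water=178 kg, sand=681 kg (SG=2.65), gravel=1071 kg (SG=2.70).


Vol cement = 423 / (3.15 * 1000) = 0.134286 m3
Vol water = 178 / 1000 = 0.178 m3
Vol sand = 681 / (2.65 * 1000) = 0.256981 m3
Vol gravel = 1071 / (2.70 * 1000) = 0.396667 m3
Total solid + water volume = 0.965934 m3
Air = (1 - 0.965934) * 100 = 3.41%

3.41


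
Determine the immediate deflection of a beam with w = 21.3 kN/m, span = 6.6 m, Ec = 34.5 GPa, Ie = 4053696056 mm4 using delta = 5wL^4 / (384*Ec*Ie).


Convert: L = 6.6 m = 6600 mm, Ec = 34.5 GPa = 34500 MPa
delta = 5 * 21.3 * 6600^4 / (384 * 34500 * 4053696056)
= 3.76 mm

3.76


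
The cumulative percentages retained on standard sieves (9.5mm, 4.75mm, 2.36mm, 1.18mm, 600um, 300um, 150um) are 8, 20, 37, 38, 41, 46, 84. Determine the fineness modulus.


FM = sum(cumulative % retained) / 100
= 274 / 100
= 2.74

2.74


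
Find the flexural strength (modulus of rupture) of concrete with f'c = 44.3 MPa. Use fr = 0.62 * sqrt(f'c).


fr = 0.62 * sqrt(44.3)
= 4.127 MPa

4.127


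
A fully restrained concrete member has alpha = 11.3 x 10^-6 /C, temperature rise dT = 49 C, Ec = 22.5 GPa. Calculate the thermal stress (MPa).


sigma = alpha * dT * Ec
= 11.3e-6 * 49 * 22.5 * 1000
= 12.458 MPa

12.458


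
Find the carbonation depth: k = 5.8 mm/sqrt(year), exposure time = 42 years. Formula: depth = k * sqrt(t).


depth = k * sqrt(t)
= 5.8 * sqrt(42)
= 37.59 mm

37.59


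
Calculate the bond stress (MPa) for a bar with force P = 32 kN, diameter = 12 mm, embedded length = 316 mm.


u = P / (pi * db * ld)
= 32 * 1000 / (pi * 12 * 316)
= 2.686 MPa

2.686


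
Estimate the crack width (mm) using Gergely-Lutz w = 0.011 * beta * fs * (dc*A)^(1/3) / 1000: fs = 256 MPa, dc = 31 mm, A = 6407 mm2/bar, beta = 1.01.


w = 0.011 * beta * fs * (dc * A)^(1/3) / 1000
= 0.011 * 1.01 * 256 * (31 * 6407)^(1/3) / 1000
= 0.166 mm

0.166


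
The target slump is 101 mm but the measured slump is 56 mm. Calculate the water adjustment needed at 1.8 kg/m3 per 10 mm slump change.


Difference = 101 - 56 = 45 mm
Water adjustment = 45 * 1.8 / 10 = 8.1 kg/m3

8.1


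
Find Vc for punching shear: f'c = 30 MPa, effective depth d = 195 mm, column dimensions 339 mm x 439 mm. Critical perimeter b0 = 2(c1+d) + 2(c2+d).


b0 = 2*(339 + 195) + 2*(439 + 195) = 2336 mm
Vc = 0.33 * sqrt(30) * 2336 * 195 / 1000
= 823.35 kN

823.35


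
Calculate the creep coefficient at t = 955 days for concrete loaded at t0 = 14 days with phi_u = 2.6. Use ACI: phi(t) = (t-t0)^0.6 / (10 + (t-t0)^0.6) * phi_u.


dt = 955 - 14 = 941
phi = 941^0.6 / (10 + 941^0.6) * 2.6
= 2.233

2.233


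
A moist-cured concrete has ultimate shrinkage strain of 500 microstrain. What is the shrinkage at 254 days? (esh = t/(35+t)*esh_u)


esh(254) = 254 / (35 + 254) * 500
= 254 / 289 * 500
= 439.4 microstrain

439.4


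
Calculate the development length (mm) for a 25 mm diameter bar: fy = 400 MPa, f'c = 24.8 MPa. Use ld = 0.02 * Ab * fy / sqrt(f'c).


Ab = pi * 25^2 / 4 = 490.874 mm2
ld = 0.02 * 490.874 * 400 / sqrt(24.8)
= 788.6 mm

788.6


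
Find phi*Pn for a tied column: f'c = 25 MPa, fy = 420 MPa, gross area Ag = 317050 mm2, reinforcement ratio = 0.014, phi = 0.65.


Ast = rho * Ag = 0.014 * 317050 = 4438.7 mm2
phi*Pn = 0.65 * 0.80 * (0.85 * 25 * (317050 - 4438.7) + 420 * 4438.7) / 1000
= 4423.77 kN

4423.77


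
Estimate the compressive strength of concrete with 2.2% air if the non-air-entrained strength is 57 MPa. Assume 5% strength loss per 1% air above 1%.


Strength loss = (2.2 - 1) * 5 = 6.0%
f'c = 57 * (1 - 6.0/100)
= 53.58 MPa

53.58


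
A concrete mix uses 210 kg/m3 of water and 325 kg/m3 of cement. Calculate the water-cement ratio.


w/c = water / cement
w/c = 210 / 325 = 0.646

0.646


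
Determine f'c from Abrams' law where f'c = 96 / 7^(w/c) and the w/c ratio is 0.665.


f'c = 96 / 7^0.665
= 96 / 3.647
= 26.32 MPa

26.32


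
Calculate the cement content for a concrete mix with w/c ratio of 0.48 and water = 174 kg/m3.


Cement = water / (w/c)
= 174 / 0.48
= 362.5 kg/m3

362.5


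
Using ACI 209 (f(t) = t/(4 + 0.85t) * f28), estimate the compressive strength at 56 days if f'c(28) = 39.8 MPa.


f(56) = 56 / (4 + 0.85 * 56) * 39.8
= 56 / 51.6 * 39.8
= 43.19 MPa

43.19


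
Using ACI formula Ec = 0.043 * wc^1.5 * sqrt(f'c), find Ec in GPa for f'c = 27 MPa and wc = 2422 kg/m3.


Ec = 0.043 * 2422^1.5 * sqrt(27) / 1000
= 26.63 GPa

26.63


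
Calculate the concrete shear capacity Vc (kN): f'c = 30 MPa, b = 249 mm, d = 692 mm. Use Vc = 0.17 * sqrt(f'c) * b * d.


Vc = 0.17 * sqrt(30) * 249 * 692 / 1000
= 160.44 kN

160.44


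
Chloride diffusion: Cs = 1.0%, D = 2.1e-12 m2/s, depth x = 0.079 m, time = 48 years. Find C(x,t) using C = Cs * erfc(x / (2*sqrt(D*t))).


t_seconds = 48 * 365.25 * 24 * 3600 = 1514764800.0 s
arg = 0.079 / (2 * sqrt(2.1e-12 * 1514764800.0))
= 0.7003
erfc(0.7003) = 0.322
C = 1.0 * 0.322 = 0.322%

0.322


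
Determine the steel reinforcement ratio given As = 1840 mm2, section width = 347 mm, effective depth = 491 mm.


rho = As / (b * d)
= 1840 / (347 * 491)
= 0.0108

0.0108


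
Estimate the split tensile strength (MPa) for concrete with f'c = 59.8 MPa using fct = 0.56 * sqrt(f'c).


fct = 0.56 * sqrt(59.8)
= 0.56 * 7.733
= 4.331 MPa

4.331


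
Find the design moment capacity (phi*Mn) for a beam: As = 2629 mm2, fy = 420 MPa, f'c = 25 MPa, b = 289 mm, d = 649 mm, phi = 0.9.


a = As * fy / (0.85 * f'c * b)
= 2629 * 420 / (0.85 * 25 * 289)
= 179.7973 mm
Mn = As * fy * (d - a/2) / 10^6
= 617.3485 kN-m
phi*Mn = 0.9 * 617.3485 = 555.61 kN-m

555.61


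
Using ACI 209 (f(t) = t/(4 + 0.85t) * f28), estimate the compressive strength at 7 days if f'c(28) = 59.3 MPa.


f(7) = 7 / (4 + 0.85 * 7) * 59.3
= 7 / 9.95 * 59.3
= 41.72 MPa

41.72


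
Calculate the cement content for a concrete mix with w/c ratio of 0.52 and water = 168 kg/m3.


Cement = water / (w/c)
= 168 / 0.52
= 323.1 kg/m3

323.1


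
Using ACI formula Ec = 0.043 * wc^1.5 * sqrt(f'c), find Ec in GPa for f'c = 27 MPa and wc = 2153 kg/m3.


Ec = 0.043 * 2153^1.5 * sqrt(27) / 1000
= 22.32 GPa

22.32


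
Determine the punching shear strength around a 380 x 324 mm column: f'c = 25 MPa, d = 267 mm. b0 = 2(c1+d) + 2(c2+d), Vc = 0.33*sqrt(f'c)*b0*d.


b0 = 2*(380 + 267) + 2*(324 + 267) = 2476 mm
Vc = 0.33 * sqrt(25) * 2476 * 267 / 1000
= 1090.8 kN

1090.8


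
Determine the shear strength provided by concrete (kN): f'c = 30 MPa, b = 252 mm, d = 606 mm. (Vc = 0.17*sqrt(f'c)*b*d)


Vc = 0.17 * sqrt(30) * 252 * 606 / 1000
= 142.19 kN

142.19


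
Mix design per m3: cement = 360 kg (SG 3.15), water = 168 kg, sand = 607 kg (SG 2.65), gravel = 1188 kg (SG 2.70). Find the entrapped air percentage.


Vol cement = 360 / (3.15 * 1000) = 0.114286 m3
Vol water = 168 / 1000 = 0.168 m3
Vol sand = 607 / (2.65 * 1000) = 0.229057 m3
Vol gravel = 1188 / (2.70 * 1000) = 0.44 m3
Total solid + water volume = 0.951342 m3
Air = (1 - 0.951342) * 100 = 4.87%

4.87


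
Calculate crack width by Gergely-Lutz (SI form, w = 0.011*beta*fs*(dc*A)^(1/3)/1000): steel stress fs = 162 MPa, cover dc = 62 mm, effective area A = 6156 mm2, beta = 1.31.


w = 0.011 * beta * fs * (dc * A)^(1/3) / 1000
= 0.011 * 1.31 * 162 * (62 * 6156)^(1/3) / 1000
= 0.169 mm

0.169


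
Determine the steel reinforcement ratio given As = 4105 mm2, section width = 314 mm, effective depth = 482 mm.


rho = As / (b * d)
= 4105 / (314 * 482)
= 0.0271

0.0271


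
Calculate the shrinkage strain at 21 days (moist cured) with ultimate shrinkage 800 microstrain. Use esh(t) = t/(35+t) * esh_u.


esh(21) = 21 / (35 + 21) * 800
= 21 / 56 * 800
= 300.0 microstrain

300.0


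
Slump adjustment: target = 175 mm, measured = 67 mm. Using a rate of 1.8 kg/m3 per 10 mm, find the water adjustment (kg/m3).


Difference = 175 - 67 = 108 mm
Water adjustment = 108 * 1.8 / 10 = 19.4 kg/m3

19.4


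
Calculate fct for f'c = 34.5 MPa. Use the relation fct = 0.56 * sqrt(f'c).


fct = 0.56 * sqrt(34.5)
= 0.56 * 5.874
= 3.289 MPa

3.289


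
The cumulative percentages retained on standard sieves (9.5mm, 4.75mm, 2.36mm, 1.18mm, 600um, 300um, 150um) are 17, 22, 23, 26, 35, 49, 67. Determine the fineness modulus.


FM = sum(cumulative % retained) / 100
= 239 / 100
= 2.39

2.39


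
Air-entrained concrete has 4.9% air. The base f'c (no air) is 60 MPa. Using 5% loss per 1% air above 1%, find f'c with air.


Strength loss = (4.9 - 1) * 5 = 19.5%
f'c = 60 * (1 - 19.5/100)
= 48.3 MPa

48.3


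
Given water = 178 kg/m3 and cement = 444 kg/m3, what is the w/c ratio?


w/c = water / cement
w/c = 178 / 444 = 0.401

0.401


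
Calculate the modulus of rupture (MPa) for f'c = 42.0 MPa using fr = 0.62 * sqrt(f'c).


fr = 0.62 * sqrt(42.0)
= 4.018 MPa

4.018


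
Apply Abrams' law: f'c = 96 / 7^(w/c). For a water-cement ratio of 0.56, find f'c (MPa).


f'c = 96 / 7^0.56
= 96 / 2.973
= 32.29 MPa

32.29


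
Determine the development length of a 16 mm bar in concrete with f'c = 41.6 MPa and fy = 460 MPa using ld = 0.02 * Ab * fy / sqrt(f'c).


Ab = pi * 16^2 / 4 = 201.062 mm2
ld = 0.02 * 201.062 * 460 / sqrt(41.6)
= 286.8 mm

286.8


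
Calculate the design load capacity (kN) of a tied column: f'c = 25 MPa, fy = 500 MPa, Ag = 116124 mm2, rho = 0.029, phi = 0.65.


Ast = rho * Ag = 0.029 * 116124 = 3367.596 mm2
phi*Pn = 0.65 * 0.80 * (0.85 * 25 * (116124 - 3367.596) + 500 * 3367.596) / 1000
= 2121.53 kN

2121.53


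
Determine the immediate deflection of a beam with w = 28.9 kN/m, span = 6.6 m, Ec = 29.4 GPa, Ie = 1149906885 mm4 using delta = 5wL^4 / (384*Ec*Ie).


Convert: L = 6.6 m = 6600 mm, Ec = 29.4 GPa = 29400 MPa
delta = 5 * 28.9 * 6600^4 / (384 * 29400 * 1149906885)
= 21.12 mm

21.12


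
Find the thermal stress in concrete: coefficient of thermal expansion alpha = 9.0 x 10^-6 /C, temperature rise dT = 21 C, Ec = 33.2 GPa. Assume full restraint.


sigma = alpha * dT * Ec
= 9.0e-6 * 21 * 33.2 * 1000
= 6.275 MPa

6.275


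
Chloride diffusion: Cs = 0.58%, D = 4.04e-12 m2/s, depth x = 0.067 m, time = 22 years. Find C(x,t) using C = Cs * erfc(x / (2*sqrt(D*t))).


t_seconds = 22 * 365.25 * 24 * 3600 = 694267200.0 s
arg = 0.067 / (2 * sqrt(4.04e-12 * 694267200.0))
= 0.6325
erfc(0.6325) = 0.371
C = 0.58 * 0.371 = 0.2152%

0.2152


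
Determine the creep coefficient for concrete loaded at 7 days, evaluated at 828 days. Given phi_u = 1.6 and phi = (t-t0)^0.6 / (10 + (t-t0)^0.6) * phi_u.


dt = 828 - 7 = 821
phi = 821^0.6 / (10 + 821^0.6) * 1.6
= 1.358

1.358


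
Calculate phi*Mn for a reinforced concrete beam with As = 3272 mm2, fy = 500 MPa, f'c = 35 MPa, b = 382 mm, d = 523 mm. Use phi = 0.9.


a = As * fy / (0.85 * f'c * b)
= 3272 * 500 / (0.85 * 35 * 382)
= 143.9571 mm
Mn = As * fy * (d - a/2) / 10^6
= 737.8711 kN-m
phi*Mn = 0.9 * 737.8711 = 664.08 kN-m

664.08


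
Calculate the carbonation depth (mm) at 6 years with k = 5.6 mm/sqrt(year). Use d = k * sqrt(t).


depth = k * sqrt(t)
= 5.6 * sqrt(6)
= 13.72 mm

13.72


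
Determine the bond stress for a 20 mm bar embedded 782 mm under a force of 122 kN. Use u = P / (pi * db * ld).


u = P / (pi * db * ld)
= 122 * 1000 / (pi * 20 * 782)
= 2.483 MPa

2.483


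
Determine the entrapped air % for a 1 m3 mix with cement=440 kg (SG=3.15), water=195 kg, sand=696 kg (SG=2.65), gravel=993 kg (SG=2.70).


Vol cement = 440 / (3.15 * 1000) = 0.139683 m3
Vol water = 195 / 1000 = 0.195 m3
Vol sand = 696 / (2.65 * 1000) = 0.262642 m3
Vol gravel = 993 / (2.70 * 1000) = 0.367778 m3
Total solid + water volume = 0.965102 m3
Air = (1 - 0.965102) * 100 = 3.49%

3.49


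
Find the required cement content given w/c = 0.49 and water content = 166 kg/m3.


Cement = water / (w/c)
= 166 / 0.49
= 338.8 kg/m3

338.8


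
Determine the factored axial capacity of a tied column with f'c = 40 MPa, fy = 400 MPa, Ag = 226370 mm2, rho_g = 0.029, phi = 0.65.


Ast = rho * Ag = 0.029 * 226370 = 6564.73 mm2
phi*Pn = 0.65 * 0.80 * (0.85 * 40 * (226370 - 6564.73) + 400 * 6564.73) / 1000
= 5251.62 kN

5251.62


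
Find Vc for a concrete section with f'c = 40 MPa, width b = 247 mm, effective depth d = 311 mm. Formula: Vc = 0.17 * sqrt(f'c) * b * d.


Vc = 0.17 * sqrt(40) * 247 * 311 / 1000
= 82.59 kN

82.59


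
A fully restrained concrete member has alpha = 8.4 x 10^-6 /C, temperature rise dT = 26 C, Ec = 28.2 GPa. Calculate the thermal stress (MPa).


sigma = alpha * dT * Ec
= 8.4e-6 * 26 * 28.2 * 1000
= 6.159 MPa

6.159


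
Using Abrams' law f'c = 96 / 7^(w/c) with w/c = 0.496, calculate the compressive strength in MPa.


f'c = 96 / 7^0.496
= 96 / 2.625
= 36.57 MPa

36.57


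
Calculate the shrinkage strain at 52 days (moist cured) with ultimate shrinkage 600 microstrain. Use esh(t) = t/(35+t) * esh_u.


esh(52) = 52 / (35 + 52) * 600
= 52 / 87 * 600
= 358.6 microstrain

358.6


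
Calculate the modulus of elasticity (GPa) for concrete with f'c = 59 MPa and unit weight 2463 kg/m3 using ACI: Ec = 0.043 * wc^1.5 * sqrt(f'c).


Ec = 0.043 * 2463^1.5 * sqrt(59) / 1000
= 40.37 GPa

40.37


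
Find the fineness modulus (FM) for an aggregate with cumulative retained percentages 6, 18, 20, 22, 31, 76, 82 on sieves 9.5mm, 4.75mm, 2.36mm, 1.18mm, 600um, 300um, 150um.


FM = sum(cumulative % retained) / 100
= 255 / 100
= 2.55

2.55


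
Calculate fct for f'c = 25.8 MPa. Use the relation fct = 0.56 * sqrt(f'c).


fct = 0.56 * sqrt(25.8)
= 0.56 * 5.079
= 2.844 MPa

2.844


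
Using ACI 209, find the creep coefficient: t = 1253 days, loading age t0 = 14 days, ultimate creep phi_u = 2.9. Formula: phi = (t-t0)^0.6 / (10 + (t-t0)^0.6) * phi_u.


dt = 1253 - 14 = 1239
phi = 1239^0.6 / (10 + 1239^0.6) * 2.9
= 2.545

2.545


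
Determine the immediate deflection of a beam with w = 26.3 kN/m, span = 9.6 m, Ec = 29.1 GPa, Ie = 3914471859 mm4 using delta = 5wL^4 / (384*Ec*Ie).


Convert: L = 9.6 m = 9600 mm, Ec = 29.1 GPa = 29100 MPa
delta = 5 * 26.3 * 9600^4 / (384 * 29100 * 3914471859)
= 25.53 mm

25.53


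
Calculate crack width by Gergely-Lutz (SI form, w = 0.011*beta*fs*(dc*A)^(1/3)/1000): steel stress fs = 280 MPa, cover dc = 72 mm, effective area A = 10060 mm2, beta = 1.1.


w = 0.011 * beta * fs * (dc * A)^(1/3) / 1000
= 0.011 * 1.1 * 280 * (72 * 10060)^(1/3) / 1000
= 0.304 mm

0.304


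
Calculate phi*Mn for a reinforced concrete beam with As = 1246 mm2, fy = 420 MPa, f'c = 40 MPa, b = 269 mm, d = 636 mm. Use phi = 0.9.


a = As * fy / (0.85 * f'c * b)
= 1246 * 420 / (0.85 * 40 * 269)
= 57.2185 mm
Mn = As * fy * (d - a/2) / 10^6
= 317.8597 kN-m
phi*Mn = 0.9 * 317.8597 = 286.07 kN-m

286.07


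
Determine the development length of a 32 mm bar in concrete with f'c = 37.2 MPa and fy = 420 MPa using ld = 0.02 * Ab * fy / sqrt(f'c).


Ab = pi * 32^2 / 4 = 804.248 mm2
ld = 0.02 * 804.248 * 420 / sqrt(37.2)
= 1107.6 mm

1107.6


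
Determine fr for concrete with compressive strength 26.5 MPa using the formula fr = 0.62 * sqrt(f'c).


fr = 0.62 * sqrt(26.5)
= 3.192 MPa

3.192


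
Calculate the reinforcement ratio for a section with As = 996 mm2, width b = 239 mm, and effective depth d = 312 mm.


rho = As / (b * d)
= 996 / (239 * 312)
= 0.0134

0.0134


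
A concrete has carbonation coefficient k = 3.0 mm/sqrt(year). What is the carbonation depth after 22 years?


depth = k * sqrt(t)
= 3.0 * sqrt(22)
= 14.07 mm

14.07


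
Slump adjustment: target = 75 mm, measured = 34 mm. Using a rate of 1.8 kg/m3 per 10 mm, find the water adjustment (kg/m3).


Difference = 75 - 34 = 41 mm
Water adjustment = 41 * 1.8 / 10 = 7.4 kg/m3

7.4


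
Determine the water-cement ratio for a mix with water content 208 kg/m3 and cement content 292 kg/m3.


w/c = water / cement
w/c = 208 / 292 = 0.712

0.712


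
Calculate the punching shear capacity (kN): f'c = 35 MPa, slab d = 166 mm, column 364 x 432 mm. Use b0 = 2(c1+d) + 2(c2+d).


b0 = 2*(364 + 166) + 2*(432 + 166) = 2256 mm
Vc = 0.33 * sqrt(35) * 2256 * 166 / 1000
= 731.13 kN

731.13


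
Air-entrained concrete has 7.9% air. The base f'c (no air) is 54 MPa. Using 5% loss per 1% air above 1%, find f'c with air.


Strength loss = (7.9 - 1) * 5 = 34.5%
f'c = 54 * (1 - 34.5/100)
= 35.37 MPa

35.37


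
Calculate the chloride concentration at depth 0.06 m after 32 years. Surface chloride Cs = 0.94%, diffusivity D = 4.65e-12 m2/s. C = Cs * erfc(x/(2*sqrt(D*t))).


t_seconds = 32 * 365.25 * 24 * 3600 = 1009843200.0 s
arg = 0.06 / (2 * sqrt(4.65e-12 * 1009843200.0))
= 0.4378
erfc(0.4378) = 0.5358
C = 0.94 * 0.5358 = 0.5037%

0.5037


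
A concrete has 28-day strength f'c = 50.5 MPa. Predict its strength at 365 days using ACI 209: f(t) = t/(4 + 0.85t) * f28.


f(365) = 365 / (4 + 0.85 * 365) * 50.5
= 365 / 314.25 * 50.5
= 58.66 MPa

58.66


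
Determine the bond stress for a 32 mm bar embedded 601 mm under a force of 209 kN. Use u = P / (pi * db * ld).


u = P / (pi * db * ld)
= 209 * 1000 / (pi * 32 * 601)
= 3.459 MPa

3.459


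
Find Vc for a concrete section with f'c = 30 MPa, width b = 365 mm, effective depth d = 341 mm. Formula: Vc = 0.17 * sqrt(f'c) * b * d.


Vc = 0.17 * sqrt(30) * 365 * 341 / 1000
= 115.89 kN

115.89


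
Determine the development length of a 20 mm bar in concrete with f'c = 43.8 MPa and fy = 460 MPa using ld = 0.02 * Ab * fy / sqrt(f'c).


Ab = pi * 20^2 / 4 = 314.159 mm2
ld = 0.02 * 314.159 * 460 / sqrt(43.8)
= 436.7 mm

436.7


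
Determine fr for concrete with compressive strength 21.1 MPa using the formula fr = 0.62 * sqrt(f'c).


fr = 0.62 * sqrt(21.1)
= 2.848 MPa

2.848


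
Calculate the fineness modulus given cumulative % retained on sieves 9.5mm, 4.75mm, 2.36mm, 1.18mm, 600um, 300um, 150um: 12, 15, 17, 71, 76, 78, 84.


FM = sum(cumulative % retained) / 100
= 353 / 100
= 3.53

3.53


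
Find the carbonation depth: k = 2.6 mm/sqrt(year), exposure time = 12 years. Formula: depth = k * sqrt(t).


depth = k * sqrt(t)
= 2.6 * sqrt(12)
= 9.01 mm

9.01


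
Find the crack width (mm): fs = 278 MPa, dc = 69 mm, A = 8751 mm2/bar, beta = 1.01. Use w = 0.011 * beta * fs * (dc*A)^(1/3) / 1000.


w = 0.011 * beta * fs * (dc * A)^(1/3) / 1000
= 0.011 * 1.01 * 278 * (69 * 8751)^(1/3) / 1000
= 0.261 mm

0.261


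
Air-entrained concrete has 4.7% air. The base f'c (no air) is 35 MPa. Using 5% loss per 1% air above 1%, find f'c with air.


Strength loss = (4.7 - 1) * 5 = 18.5%
f'c = 35 * (1 - 18.5/100)
= 28.52 MPa

28.52


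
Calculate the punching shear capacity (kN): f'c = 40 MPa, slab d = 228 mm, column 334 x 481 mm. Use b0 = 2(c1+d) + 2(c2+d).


b0 = 2*(334 + 228) + 2*(481 + 228) = 2542 mm
Vc = 0.33 * sqrt(40) * 2542 * 228 / 1000
= 1209.63 kN

1209.63


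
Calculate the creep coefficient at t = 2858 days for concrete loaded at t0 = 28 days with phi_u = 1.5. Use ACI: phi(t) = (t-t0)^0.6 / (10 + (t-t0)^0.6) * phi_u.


dt = 2858 - 28 = 2830
phi = 2830^0.6 / (10 + 2830^0.6) * 1.5
= 1.383

1.383


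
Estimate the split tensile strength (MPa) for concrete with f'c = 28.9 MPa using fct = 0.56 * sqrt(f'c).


fct = 0.56 * sqrt(28.9)
= 0.56 * 5.376
= 3.01 MPa

3.01


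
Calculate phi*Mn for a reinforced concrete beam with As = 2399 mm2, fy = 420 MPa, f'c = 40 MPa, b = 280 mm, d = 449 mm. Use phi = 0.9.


a = As * fy / (0.85 * f'c * b)
= 2399 * 420 / (0.85 * 40 * 280)
= 105.8382 mm
Mn = As * fy * (d - a/2) / 10^6
= 399.0832 kN-m
phi*Mn = 0.9 * 399.0832 = 359.17 kN-m

359.17


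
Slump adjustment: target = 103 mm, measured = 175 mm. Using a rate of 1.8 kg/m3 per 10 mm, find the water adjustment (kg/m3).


Difference = 103 - 175 = -72 mm
Water adjustment = -72 * 1.8 / 10 = -13.0 kg/m3

-13.0


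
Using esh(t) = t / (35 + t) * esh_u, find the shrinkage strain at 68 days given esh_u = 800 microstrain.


esh(68) = 68 / (35 + 68) * 800
= 68 / 103 * 800
= 528.2 microstrain

528.2


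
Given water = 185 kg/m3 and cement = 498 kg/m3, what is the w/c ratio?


w/c = water / cement
w/c = 185 / 498 = 0.371

0.371


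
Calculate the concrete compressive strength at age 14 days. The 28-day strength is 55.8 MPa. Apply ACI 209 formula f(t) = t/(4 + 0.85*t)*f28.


f(14) = 14 / (4 + 0.85 * 14) * 55.8
= 14 / 15.9 * 55.8
= 49.13 MPa

49.13


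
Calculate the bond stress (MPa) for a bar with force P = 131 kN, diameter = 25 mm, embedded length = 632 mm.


u = P / (pi * db * ld)
= 131 * 1000 / (pi * 25 * 632)
= 2.639 MPa

2.639


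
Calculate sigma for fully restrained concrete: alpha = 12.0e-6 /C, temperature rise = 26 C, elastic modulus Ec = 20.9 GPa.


sigma = alpha * dT * Ec
= 12.0e-6 * 26 * 20.9 * 1000
= 6.521 MPa

6.521


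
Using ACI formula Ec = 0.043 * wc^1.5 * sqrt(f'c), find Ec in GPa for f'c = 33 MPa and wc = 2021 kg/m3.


Ec = 0.043 * 2021^1.5 * sqrt(33) / 1000
= 22.44 GPa

22.44


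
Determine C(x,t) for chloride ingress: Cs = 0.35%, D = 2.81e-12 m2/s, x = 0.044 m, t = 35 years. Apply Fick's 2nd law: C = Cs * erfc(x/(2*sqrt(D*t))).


t_seconds = 35 * 365.25 * 24 * 3600 = 1104516000.0 s
arg = 0.044 / (2 * sqrt(2.81e-12 * 1104516000.0))
= 0.3949
erfc(0.3949) = 0.5765
C = 0.35 * 0.5765 = 0.2018%

0.2018


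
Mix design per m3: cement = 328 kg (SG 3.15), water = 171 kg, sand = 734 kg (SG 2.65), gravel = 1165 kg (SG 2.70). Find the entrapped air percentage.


Vol cement = 328 / (3.15 * 1000) = 0.104127 m3
Vol water = 171 / 1000 = 0.171 m3
Vol sand = 734 / (2.65 * 1000) = 0.276981 m3
Vol gravel = 1165 / (2.70 * 1000) = 0.431481 m3
Total solid + water volume = 0.98359 m3
Air = (1 - 0.98359) * 100 = 1.64%

1.64


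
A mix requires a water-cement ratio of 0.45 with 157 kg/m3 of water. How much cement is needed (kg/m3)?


Cement = water / (w/c)
= 157 / 0.45
= 348.9 kg/m3

348.9


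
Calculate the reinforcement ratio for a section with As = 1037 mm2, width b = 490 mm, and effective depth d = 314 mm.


rho = As / (b * d)
= 1037 / (490 * 314)
= 0.0067

0.0067


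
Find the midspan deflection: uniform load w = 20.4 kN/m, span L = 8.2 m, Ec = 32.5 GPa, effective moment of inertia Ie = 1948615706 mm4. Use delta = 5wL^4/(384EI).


Convert: L = 8.2 m = 8200 mm, Ec = 32.5 GPa = 32500 MPa
delta = 5 * 20.4 * 8200^4 / (384 * 32500 * 1948615706)
= 18.96 mm

18.96


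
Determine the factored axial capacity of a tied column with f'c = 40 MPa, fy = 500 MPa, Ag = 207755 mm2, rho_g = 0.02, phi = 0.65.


Ast = rho * Ag = 0.02 * 207755 = 4155.1 mm2
phi*Pn = 0.65 * 0.80 * (0.85 * 40 * (207755 - 4155.1) + 500 * 4155.1) / 1000
= 4679.97 kN

4679.97


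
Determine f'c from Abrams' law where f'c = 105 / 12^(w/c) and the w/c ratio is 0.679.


f'c = 105 / 12^0.679
= 105 / 5.405
= 19.43 MPa

19.43


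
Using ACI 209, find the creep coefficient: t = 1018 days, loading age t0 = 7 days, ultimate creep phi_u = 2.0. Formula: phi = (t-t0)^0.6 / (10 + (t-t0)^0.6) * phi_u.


dt = 1018 - 7 = 1011
phi = 1011^0.6 / (10 + 1011^0.6) * 2.0
= 1.728

1.728


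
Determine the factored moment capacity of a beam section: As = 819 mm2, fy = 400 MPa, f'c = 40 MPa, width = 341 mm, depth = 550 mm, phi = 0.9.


a = As * fy / (0.85 * f'c * b)
= 819 * 400 / (0.85 * 40 * 341)
= 28.256 mm
Mn = As * fy * (d - a/2) / 10^6
= 175.5517 kN-m
phi*Mn = 0.9 * 175.5517 = 158.0 kN-m

158.0


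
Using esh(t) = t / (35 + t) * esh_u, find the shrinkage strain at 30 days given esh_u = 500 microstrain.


esh(30) = 30 / (35 + 30) * 500
= 30 / 65 * 500
= 230.8 microstrain

230.8


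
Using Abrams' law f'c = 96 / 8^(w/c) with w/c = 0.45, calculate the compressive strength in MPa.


f'c = 96 / 8^0.45
= 96 / 2.549
= 37.66 MPa

37.66


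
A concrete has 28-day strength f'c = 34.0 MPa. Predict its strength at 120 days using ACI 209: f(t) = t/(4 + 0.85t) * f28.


f(120) = 120 / (4 + 0.85 * 120) * 34.0
= 120 / 106.0 * 34.0
= 38.49 MPa

38.49


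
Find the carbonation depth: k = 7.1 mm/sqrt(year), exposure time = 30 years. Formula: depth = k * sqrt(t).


depth = k * sqrt(t)
= 7.1 * sqrt(30)
= 38.89 mm

38.89


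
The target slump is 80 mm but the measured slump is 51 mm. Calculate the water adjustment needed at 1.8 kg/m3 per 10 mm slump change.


Difference = 80 - 51 = 29 mm
Water adjustment = 29 * 1.8 / 10 = 5.2 kg/m3

5.2


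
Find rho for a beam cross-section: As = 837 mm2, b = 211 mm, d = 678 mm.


rho = As / (b * d)
= 837 / (211 * 678)
= 0.0059

0.0059


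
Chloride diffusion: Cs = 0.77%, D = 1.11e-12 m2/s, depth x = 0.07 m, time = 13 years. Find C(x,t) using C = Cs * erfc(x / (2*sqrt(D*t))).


t_seconds = 13 * 365.25 * 24 * 3600 = 410248800.0 s
arg = 0.07 / (2 * sqrt(1.11e-12 * 410248800.0))
= 1.6401
erfc(1.6401) = 0.0204
C = 0.77 * 0.0204 = 0.0157%

0.0157


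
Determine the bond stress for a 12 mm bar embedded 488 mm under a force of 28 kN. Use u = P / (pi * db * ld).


u = P / (pi * db * ld)
= 28 * 1000 / (pi * 12 * 488)
= 1.522 MPa

1.522


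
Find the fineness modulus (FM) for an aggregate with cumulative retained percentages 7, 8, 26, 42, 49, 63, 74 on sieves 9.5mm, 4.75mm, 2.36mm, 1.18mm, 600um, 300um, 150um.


FM = sum(cumulative % retained) / 100
= 269 / 100
= 2.69

2.69


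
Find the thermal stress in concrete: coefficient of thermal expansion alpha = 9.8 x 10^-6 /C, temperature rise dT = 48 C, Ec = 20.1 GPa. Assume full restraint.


sigma = alpha * dT * Ec
= 9.8e-6 * 48 * 20.1 * 1000
= 9.455 MPa

9.455


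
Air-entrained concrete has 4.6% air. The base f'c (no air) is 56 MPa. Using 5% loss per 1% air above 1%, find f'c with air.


Strength loss = (4.6 - 1) * 5 = 18.0%
f'c = 56 * (1 - 18.0/100)
= 45.92 MPa

45.92


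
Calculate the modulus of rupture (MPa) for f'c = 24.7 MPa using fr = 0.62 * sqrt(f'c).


fr = 0.62 * sqrt(24.7)
= 3.081 MPa

3.081


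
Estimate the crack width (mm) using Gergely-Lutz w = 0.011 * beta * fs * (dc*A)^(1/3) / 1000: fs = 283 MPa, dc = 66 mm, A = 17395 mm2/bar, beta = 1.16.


w = 0.011 * beta * fs * (dc * A)^(1/3) / 1000
= 0.011 * 1.16 * 283 * (66 * 17395)^(1/3) / 1000
= 0.378 mm

0.378


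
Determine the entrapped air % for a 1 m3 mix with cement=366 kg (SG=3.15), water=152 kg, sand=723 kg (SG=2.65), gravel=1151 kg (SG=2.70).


Vol cement = 366 / (3.15 * 1000) = 0.11619 m3
Vol water = 152 / 1000 = 0.152 m3
Vol sand = 723 / (2.65 * 1000) = 0.27283 m3
Vol gravel = 1151 / (2.70 * 1000) = 0.426296 m3
Total solid + water volume = 0.967317 m3
Air = (1 - 0.967317) * 100 = 3.27%

3.27


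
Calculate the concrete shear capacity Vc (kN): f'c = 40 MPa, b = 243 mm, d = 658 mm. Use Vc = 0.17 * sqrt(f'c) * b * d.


Vc = 0.17 * sqrt(40) * 243 * 658 / 1000
= 171.91 kN

171.91


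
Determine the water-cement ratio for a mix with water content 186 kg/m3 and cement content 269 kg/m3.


w/c = water / cement
w/c = 186 / 269 = 0.691

0.691


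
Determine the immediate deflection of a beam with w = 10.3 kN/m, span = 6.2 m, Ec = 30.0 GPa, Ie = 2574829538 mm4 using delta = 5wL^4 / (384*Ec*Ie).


Convert: L = 6.2 m = 6200 mm, Ec = 30.0 GPa = 30000 MPa
delta = 5 * 10.3 * 6200^4 / (384 * 30000 * 2574829538)
= 2.57 mm

2.57


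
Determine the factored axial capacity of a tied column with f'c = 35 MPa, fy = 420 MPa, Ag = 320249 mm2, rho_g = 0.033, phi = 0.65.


Ast = rho * Ag = 0.033 * 320249 = 10568.217 mm2
phi*Pn = 0.65 * 0.80 * (0.85 * 35 * (320249 - 10568.217) + 420 * 10568.217) / 1000
= 7098.86 kN

7098.86


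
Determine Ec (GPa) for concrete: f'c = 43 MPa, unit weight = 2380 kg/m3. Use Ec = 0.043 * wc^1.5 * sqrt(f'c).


Ec = 0.043 * 2380^1.5 * sqrt(43) / 1000
= 32.74 GPa

32.74


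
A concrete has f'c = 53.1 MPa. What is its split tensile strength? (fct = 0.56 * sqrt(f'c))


fct = 0.56 * sqrt(53.1)
= 0.56 * 7.287
= 4.081 MPa

4.081


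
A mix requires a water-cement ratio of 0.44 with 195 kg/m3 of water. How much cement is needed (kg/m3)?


Cement = water / (w/c)
= 195 / 0.44
= 443.2 kg/m3

443.2


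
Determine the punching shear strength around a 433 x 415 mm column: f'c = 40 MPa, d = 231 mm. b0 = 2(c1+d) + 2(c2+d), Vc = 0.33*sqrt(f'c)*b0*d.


b0 = 2*(433 + 231) + 2*(415 + 231) = 2620 mm
Vc = 0.33 * sqrt(40) * 2620 * 231 / 1000
= 1263.16 kN

1263.16


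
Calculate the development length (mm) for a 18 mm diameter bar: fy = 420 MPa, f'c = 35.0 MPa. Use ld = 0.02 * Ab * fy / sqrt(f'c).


Ab = pi * 18^2 / 4 = 254.469 mm2
ld = 0.02 * 254.469 * 420 / sqrt(35.0)
= 361.3 mm

361.3


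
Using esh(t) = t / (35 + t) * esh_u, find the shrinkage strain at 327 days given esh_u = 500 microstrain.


esh(327) = 327 / (35 + 327) * 500
= 327 / 362 * 500
= 451.7 microstrain

451.7


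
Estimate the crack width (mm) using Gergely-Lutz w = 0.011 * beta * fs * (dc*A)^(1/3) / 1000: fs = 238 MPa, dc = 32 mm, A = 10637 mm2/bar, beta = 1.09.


w = 0.011 * beta * fs * (dc * A)^(1/3) / 1000
= 0.011 * 1.09 * 238 * (32 * 10637)^(1/3) / 1000
= 0.199 mm

0.199


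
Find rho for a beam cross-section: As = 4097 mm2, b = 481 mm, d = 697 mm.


rho = As / (b * d)
= 4097 / (481 * 697)
= 0.0122

0.0122


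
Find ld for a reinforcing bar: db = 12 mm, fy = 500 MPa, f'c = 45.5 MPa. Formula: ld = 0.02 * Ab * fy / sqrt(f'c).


Ab = pi * 12^2 / 4 = 113.097 mm2
ld = 0.02 * 113.097 * 500 / sqrt(45.5)
= 167.7 mm

167.7


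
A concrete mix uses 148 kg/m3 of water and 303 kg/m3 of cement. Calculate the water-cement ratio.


w/c = water / cement
w/c = 148 / 303 = 0.488

0.488


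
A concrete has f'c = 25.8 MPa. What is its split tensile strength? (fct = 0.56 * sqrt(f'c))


fct = 0.56 * sqrt(25.8)
= 0.56 * 5.079
= 2.844 MPa

2.844


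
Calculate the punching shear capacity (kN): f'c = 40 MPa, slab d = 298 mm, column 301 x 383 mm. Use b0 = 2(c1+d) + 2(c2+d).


b0 = 2*(301 + 298) + 2*(383 + 298) = 2560 mm
Vc = 0.33 * sqrt(40) * 2560 * 298 / 1000
= 1592.21 kN

1592.21


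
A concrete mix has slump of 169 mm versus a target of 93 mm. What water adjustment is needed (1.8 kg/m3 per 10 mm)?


Difference = 93 - 169 = -76 mm
Water adjustment = -76 * 1.8 / 10 = -13.7 kg/m3

-13.7


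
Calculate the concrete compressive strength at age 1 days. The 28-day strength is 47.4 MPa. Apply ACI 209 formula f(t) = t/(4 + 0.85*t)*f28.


f(1) = 1 / (4 + 0.85 * 1) * 47.4
= 1 / 4.85 * 47.4
= 9.77 MPa

9.77


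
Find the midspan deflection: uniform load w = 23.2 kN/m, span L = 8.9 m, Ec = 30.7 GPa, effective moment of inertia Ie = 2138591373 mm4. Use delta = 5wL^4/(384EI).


Convert: L = 8.9 m = 8900 mm, Ec = 30.7 GPa = 30700 MPa
delta = 5 * 23.2 * 8900^4 / (384 * 30700 * 2138591373)
= 28.87 mm

28.87


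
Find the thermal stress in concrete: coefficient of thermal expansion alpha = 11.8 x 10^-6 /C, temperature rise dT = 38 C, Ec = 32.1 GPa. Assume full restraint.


sigma = alpha * dT * Ec
= 11.8e-6 * 38 * 32.1 * 1000
= 14.394 MPa

14.394


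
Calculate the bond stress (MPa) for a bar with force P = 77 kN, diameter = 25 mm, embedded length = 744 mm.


u = P / (pi * db * ld)
= 77 * 1000 / (pi * 25 * 744)
= 1.318 MPa

1.318


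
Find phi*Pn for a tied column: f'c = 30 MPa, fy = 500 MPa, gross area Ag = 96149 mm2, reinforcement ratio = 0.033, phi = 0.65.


Ast = rho * Ag = 0.033 * 96149 = 3172.917 mm2
phi*Pn = 0.65 * 0.80 * (0.85 * 30 * (96149 - 3172.917) + 500 * 3172.917) / 1000
= 2057.82 kN

2057.82


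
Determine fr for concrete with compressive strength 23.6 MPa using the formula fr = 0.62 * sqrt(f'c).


fr = 0.62 * sqrt(23.6)
= 3.012 MPa

3.012


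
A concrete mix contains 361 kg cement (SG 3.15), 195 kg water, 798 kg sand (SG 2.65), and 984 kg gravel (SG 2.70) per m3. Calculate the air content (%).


Vol cement = 361 / (3.15 * 1000) = 0.114603 m3
Vol water = 195 / 1000 = 0.195 m3
Vol sand = 798 / (2.65 * 1000) = 0.301132 m3
Vol gravel = 984 / (2.70 * 1000) = 0.364444 m3
Total solid + water volume = 0.97518 m3
Air = (1 - 0.97518) * 100 = 2.48%

2.48


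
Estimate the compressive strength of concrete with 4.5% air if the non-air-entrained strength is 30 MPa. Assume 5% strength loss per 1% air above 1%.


Strength loss = (4.5 - 1) * 5 = 17.5%
f'c = 30 * (1 - 17.5/100)
= 24.75 MPa

24.75


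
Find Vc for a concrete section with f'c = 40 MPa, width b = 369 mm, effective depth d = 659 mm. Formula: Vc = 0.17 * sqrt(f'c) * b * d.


Vc = 0.17 * sqrt(40) * 369 * 659 / 1000
= 261.45 kN

261.45


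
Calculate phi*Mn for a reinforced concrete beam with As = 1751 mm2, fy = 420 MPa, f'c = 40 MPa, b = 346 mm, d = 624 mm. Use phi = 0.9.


a = As * fy / (0.85 * f'c * b)
= 1751 * 420 / (0.85 * 40 * 346)
= 62.5145 mm
Mn = As * fy * (d - a/2) / 10^6
= 435.9149 kN-m
phi*Mn = 0.9 * 435.9149 = 392.32 kN-m

392.32


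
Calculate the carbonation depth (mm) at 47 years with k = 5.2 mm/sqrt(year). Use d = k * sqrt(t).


depth = k * sqrt(t)
= 5.2 * sqrt(47)
= 35.65 mm

35.65
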